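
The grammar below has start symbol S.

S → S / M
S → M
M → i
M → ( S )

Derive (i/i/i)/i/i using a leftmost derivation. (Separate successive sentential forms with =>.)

S => S/M   [S → S / M]
S/M => S/M/M   [S → S / M]
S/M/M => M/M/M   [S → M]
M/M/M => (S)/M/M   [M → ( S )]
(S)/M/M => (S/M)/M/M   [S → S / M]
(S/M)/M/M => (S/M/M)/M/M   [S → S / M]
(S/M/M)/M/M => (M/M/M)/M/M   [S → M]
(M/M/M)/M/M => (i/M/M)/M/M   [M → i]
(i/M/M)/M/M => (i/i/M)/M/M   [M → i]
(i/i/M)/M/M => (i/i/i)/M/M   [M → i]
(i/i/i)/M/M => (i/i/i)/i/M   [M → i]
(i/i/i)/i/M => (i/i/i)/i/i   [M → i]

S=>S/M=>S/M/M=>M/M/M=>(S)/M/M=>(S/M)/M/M=>(S/M/M)/M/M=>(M/M/M)/M/M=>(i/M/M)/M/M=>(i/i/M)/M/M=>(i/i/i)/M/M=>(i/i/i)/i/M=>(i/i/i)/i/i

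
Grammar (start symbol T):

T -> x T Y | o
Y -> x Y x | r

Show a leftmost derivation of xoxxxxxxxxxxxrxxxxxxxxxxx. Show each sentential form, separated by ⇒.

T ⇒ xTY   [T -> x T Y]
xTY ⇒ xoY   [T -> o]
xoY ⇒ xoxYx   [Y -> x Y x]
xoxYx ⇒ xoxxYxx   [Y -> x Y x]
xoxxYxx ⇒ xoxxxYxxx   [Y -> x Y x]
xoxxxYxxx ⇒ xoxxxxYxxxx   [Y -> x Y x]
xoxxxxYxxxx ⇒ xoxxxxxYxxxxx   [Y -> x Y x]
xoxxxxxYxxxxx ⇒ xoxxxxxxYxxxxxx   [Y -> x Y x]
xoxxxxxxYxxxxxx ⇒ xoxxxxxxxYxxxxxxx   [Y -> x Y x]
xoxxxxxxxYxxxxxxx ⇒ xoxxxxxxxxYxxxxxxxx   [Y -> x Y x]
xoxxxxxxxxYxxxxxxxx ⇒ xoxxxxxxxxxYxxxxxxxxx   [Y -> x Y x]
xoxxxxxxxxxYxxxxxxxxx ⇒ xoxxxxxxxxxxYxxxxxxxxxx   [Y -> x Y x]
xoxxxxxxxxxxYxxxxxxxxxx ⇒ xoxxxxxxxxxxxYxxxxxxxxxxx   [Y -> x Y x]
xoxxxxxxxxxxxYxxxxxxxxxxx ⇒ xoxxxxxxxxxxxrxxxxxxxxxxx   [Y -> r]

T ⇒ xTY ⇒ xoY ⇒ xoxYx ⇒ xoxxYxx ⇒ xoxxxYxxx ⇒ xoxxxxYxxxx ⇒ xoxxxxxYxxxxx ⇒ xoxxxxxxYxxxxxx ⇒ xoxxxxxxxYxxxxxxx ⇒ xoxxxxxxxxYxxxxxxxx ⇒ xoxxxxxxxxxYxxxxxxxxx ⇒ xoxxxxxxxxxxYxxxxxxxxxx ⇒ xoxxxxxxxxxxxYxxxxxxxxxxx ⇒ xoxxxxxxxxxxxrxxxxxxxxxxx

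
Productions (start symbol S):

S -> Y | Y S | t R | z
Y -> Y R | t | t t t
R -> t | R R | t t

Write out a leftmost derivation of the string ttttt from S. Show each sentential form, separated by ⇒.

S ⇒ tR   [S -> t R]
tR ⇒ tRR   [R -> R R]
tRR ⇒ tttR   [R -> t t]
tttR ⇒ ttttt   [R -> t t]

S⇒tR⇒tRR⇒tttR⇒ttttt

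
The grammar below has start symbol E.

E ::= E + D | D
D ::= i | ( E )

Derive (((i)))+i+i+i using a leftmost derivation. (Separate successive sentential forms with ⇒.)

E⇒E+D⇒E+D+D⇒E+D+D+D⇒D+D+D+D⇒(E)+D+D+D⇒(D)+D+D+D⇒((E))+D+D+D⇒((D))+D+D+D⇒(((E)))+D+D+D⇒(((D)))+D+D+D⇒(((i)))+D+D+D⇒(((i)))+i+D+D⇒(((i)))+i+i+D⇒(((i)))+i+i+i

E ⇒ E+D   [E ::= E + D]
E+D ⇒ E+D+D   [E ::= E + D]
E+D+D ⇒ E+D+D+D   [E ::= E + D]
E+D+D+D ⇒ D+D+D+D   [E ::= D]
D+D+D+D ⇒ (E)+D+D+D   [D ::= ( E )]
(E)+D+D+D ⇒ (D)+D+D+D   [E ::= D]
(D)+D+D+D ⇒ ((E))+D+D+D   [D ::= ( E )]
((E))+D+D+D ⇒ ((D))+D+D+D   [E ::= D]
((D))+D+D+D ⇒ (((E)))+D+D+D   [D ::= ( E )]
(((E)))+D+D+D ⇒ (((D)))+D+D+D   [E ::= D]
(((D)))+D+D+D ⇒ (((i)))+D+D+D   [D ::= i]
(((i)))+D+D+D ⇒ (((i)))+i+D+D   [D ::= i]
(((i)))+i+D+D ⇒ (((i)))+i+i+D   [D ::= i]
(((i)))+i+i+D ⇒ (((i)))+i+i+i   [D ::= i]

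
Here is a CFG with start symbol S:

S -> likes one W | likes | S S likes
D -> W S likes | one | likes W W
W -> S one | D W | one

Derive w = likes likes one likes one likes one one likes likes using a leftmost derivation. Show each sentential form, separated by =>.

S => S S likes   [S -> S S likes]
S S likes => likes S likes   [S -> likes]
likes S likes => likes S S likes likes   [S -> S S likes]
likes S S likes likes => likes likes one W S likes likes   [S -> likes one W]
likes likes one W S likes likes => likes likes one S one S likes likes   [W -> S one]
likes likes one S one S likes likes => likes likes one likes one S likes likes   [S -> likes]
likes likes one likes one S likes likes => likes likes one likes one likes one W likes likes   [S -> likes one W]
likes likes one likes one likes one W likes likes => likes likes one likes one likes one one likes likes   [W -> one]

S => S S likes => likes S likes => likes S S likes likes => likes likes one W S likes likes => likes likes one S one S likes likes => likes likes one likes one S likes likes => likes likes one likes one likes one W likes likes => likes likes one likes one likes one one likes likes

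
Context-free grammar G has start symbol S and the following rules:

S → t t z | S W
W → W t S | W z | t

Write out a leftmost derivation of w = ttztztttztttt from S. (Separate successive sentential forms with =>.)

S => SW   [S → S W]
SW => SWW   [S → S W]
SWW => SWWW   [S → S W]
SWWW => SWWWW   [S → S W]
SWWWW => ttzWWWW   [S → t t z]
ttzWWWW => ttzWtSWWW   [W → W t S]
ttzWtSWWW => ttzWztSWWW   [W → W z]
ttzWztSWWW => ttztztSWWW   [W → t]
ttztztSWWW => ttztztSWWWW   [S → S W]
ttztztSWWWW => ttztztttzWWWW   [S → t t z]
ttztztttzWWWW => ttztztttztWWW   [W → t]
ttztztttztWWW => ttztztttzttWW   [W → t]
ttztztttzttWW => ttztztttztttW   [W → t]
ttztztttztttW => ttztztttztttt   [W → t]

S => SW => SWW => SWWW => SWWWW => ttzWWWW => ttzWtSWWW => ttzWztSWWW => ttztztSWWW => ttztztSWWWW => ttztztttzWWWW => ttztztttztWWW => ttztztttzttWW => ttztztttztttW => ttztztttztttt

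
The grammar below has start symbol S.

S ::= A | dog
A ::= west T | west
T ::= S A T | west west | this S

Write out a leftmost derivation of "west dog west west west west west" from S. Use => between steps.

S => A   [S ::= A]
A => west T   [A ::= west T]
west T => west S A T   [T ::= S A T]
west S A T => west dog A T   [S ::= dog]
west dog A T => west dog west T   [A ::= west]
west dog west T => west dog west S A T   [T ::= S A T]
west dog west S A T => west dog west A A T   [S ::= A]
west dog west A A T => west dog west west A T   [A ::= west]
west dog west west A T => west dog west west west T   [A ::= west]
west dog west west west T => west dog west west west west west   [T ::= west west]

S => A => west T => west S A T => west dog A T => west dog west T => west dog west S A T => west dog west A A T => west dog west west A T => west dog west west west T => west dog west west west west west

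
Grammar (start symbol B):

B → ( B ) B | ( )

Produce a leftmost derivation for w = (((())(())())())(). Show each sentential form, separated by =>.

B => (B)B => ((B)B)B => (((B)B)B)B => (((())B)B)B => (((())(B)B)B)B => (((())(())B)B)B => (((())(())())B)B => (((())(())())())B => (((())(())())())()

B => (B)B   [B → ( B ) B]
(B)B => ((B)B)B   [B → ( B ) B]
((B)B)B => (((B)B)B)B   [B → ( B ) B]
(((B)B)B)B => (((())B)B)B   [B → ( )]
(((())B)B)B => (((())(B)B)B)B   [B → ( B ) B]
(((())(B)B)B)B => (((())(())B)B)B   [B → ( )]
(((())(())B)B)B => (((())(())())B)B   [B → ( )]
(((())(())())B)B => (((())(())())())B   [B → ( )]
(((())(())())())B => (((())(())())())()   [B → ( )]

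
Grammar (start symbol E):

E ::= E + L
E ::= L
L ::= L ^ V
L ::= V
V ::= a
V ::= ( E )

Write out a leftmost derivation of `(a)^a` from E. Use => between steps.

E=>L=>L^V=>V^V=>(E)^V=>(L)^V=>(V)^V=>(a)^V=>(a)^a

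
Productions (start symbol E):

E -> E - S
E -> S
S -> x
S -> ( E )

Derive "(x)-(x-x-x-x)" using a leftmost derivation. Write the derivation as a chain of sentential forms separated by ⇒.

E ⇒ E-S   [E -> E - S]
E-S ⇒ S-S   [E -> S]
S-S ⇒ (E)-S   [S -> ( E )]
(E)-S ⇒ (S)-S   [E -> S]
(S)-S ⇒ (x)-S   [S -> x]
(x)-S ⇒ (x)-(E)   [S -> ( E )]
(x)-(E) ⇒ (x)-(E-S)   [E -> E - S]
(x)-(E-S) ⇒ (x)-(E-S-S)   [E -> E - S]
(x)-(E-S-S) ⇒ (x)-(E-S-S-S)   [E -> E - S]
(x)-(E-S-S-S) ⇒ (x)-(S-S-S-S)   [E -> S]
(x)-(S-S-S-S) ⇒ (x)-(x-S-S-S)   [S -> x]
(x)-(x-S-S-S) ⇒ (x)-(x-x-S-S)   [S -> x]
(x)-(x-x-S-S) ⇒ (x)-(x-x-x-S)   [S -> x]
(x)-(x-x-x-S) ⇒ (x)-(x-x-x-x)   [S -> x]

E ⇒ E-S ⇒ S-S ⇒ (E)-S ⇒ (S)-S ⇒ (x)-S ⇒ (x)-(E) ⇒ (x)-(E-S) ⇒ (x)-(E-S-S) ⇒ (x)-(E-S-S-S) ⇒ (x)-(S-S-S-S) ⇒ (x)-(x-S-S-S) ⇒ (x)-(x-x-S-S) ⇒ (x)-(x-x-x-S) ⇒ (x)-(x-x-x-x)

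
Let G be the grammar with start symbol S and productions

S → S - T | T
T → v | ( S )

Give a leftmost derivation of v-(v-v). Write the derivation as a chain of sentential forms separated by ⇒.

S ⇒ S-T   [S → S - T]
S-T ⇒ T-T   [S → T]
T-T ⇒ v-T   [T → v]
v-T ⇒ v-(S)   [T → ( S )]
v-(S) ⇒ v-(S-T)   [S → S - T]
v-(S-T) ⇒ v-(T-T)   [S → T]
v-(T-T) ⇒ v-(v-T)   [T → v]
v-(v-T) ⇒ v-(v-v)   [T → v]

S ⇒ S-T ⇒ T-T ⇒ v-T ⇒ v-(S) ⇒ v-(S-T) ⇒ v-(T-T) ⇒ v-(v-T) ⇒ v-(v-v)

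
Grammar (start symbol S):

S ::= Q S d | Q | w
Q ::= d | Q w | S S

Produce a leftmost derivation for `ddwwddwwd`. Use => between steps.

S => QSd   [S ::= Q S d]
QSd => SSSd   [Q ::= S S]
SSSd => QSdSSd   [S ::= Q S d]
QSdSSd => dSdSSd   [Q ::= d]
dSdSSd => dQSddSSd   [S ::= Q S d]
dQSddSSd => dSSSddSSd   [Q ::= S S]
dSSSddSSd => dQSSddSSd   [S ::= Q]
dQSSddSSd => ddSSddSSd   [Q ::= d]
ddSSddSSd => ddwSddSSd   [S ::= w]
ddwSddSSd => ddwwddSSd   [S ::= w]
ddwwddSSd => ddwwddwSd   [S ::= w]
ddwwddwSd => ddwwddwwd   [S ::= w]

S => QSd => SSSd => QSdSSd => dSdSSd => dQSddSSd => dSSSddSSd => dQSSddSSd => ddSSddSSd => ddwSddSSd => ddwwddSSd => ddwwddwSd => ddwwddwwd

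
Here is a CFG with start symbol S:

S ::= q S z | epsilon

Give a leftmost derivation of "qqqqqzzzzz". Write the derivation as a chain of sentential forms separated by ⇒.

S ⇒ qSz   [S ::= q S z]
qSz ⇒ qqSzz   [S ::= q S z]
qqSzz ⇒ qqqSzzz   [S ::= q S z]
qqqSzzz ⇒ qqqqSzzzz   [S ::= q S z]
qqqqSzzzz ⇒ qqqqqSzzzzz   [S ::= q S z]
qqqqqSzzzzz ⇒ qqqqqzzzzz   [S ::= epsilon]

S ⇒ qSz ⇒ qqSzz ⇒ qqqSzzz ⇒ qqqqSzzzz ⇒ qqqqqSzzzzz ⇒ qqqqqzzzzz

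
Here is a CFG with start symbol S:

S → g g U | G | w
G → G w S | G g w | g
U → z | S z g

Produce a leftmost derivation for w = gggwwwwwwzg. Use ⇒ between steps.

S ⇒ ggU ⇒ ggSzg ⇒ ggGzg ⇒ ggGwSzg ⇒ ggGwSwSzg ⇒ ggGwSwSwSzg ⇒ gggwSwSwSzg ⇒ gggwwwSwSzg ⇒ gggwwwwwSzg ⇒ gggwwwwwwzg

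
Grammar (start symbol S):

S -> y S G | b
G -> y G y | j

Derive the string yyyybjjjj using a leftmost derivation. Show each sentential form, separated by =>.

S => ySG => yySGG => yyySGGG => yyyySGGGG => yyyybGGGG => yyyybjGGG => yyyybjjGG => yyyybjjjG => yyyybjjjj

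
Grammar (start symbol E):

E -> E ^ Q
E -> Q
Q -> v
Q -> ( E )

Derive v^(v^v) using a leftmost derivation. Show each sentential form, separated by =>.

E => E^Q => Q^Q => v^Q => v^(E) => v^(E^Q) => v^(Q^Q) => v^(v^Q) => v^(v^v)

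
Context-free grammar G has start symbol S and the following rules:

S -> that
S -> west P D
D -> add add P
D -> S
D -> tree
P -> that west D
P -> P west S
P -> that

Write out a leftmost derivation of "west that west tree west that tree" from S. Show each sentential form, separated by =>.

S => west P D => west P west S D => west that west D west S D => west that west tree west S D => west that west tree west that D => west that west tree west that tree

S => west P D   [S -> west P D]
west P D => west P west S D   [P -> P west S]
west P west S D => west that west D west S D   [P -> that west D]
west that west D west S D => west that west tree west S D   [D -> tree]
west that west tree west S D => west that west tree west that D   [S -> that]
west that west tree west that D => west that west tree west that tree   [D -> tree]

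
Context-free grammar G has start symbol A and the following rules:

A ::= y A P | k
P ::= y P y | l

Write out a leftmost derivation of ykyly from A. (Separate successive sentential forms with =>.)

A=>yAP=>ykP=>ykyPy=>ykyly

A => yAP   [A ::= y A P]
yAP => ykP   [A ::= k]
ykP => ykyPy   [P ::= y P y]
ykyPy => ykyly   [P ::= l]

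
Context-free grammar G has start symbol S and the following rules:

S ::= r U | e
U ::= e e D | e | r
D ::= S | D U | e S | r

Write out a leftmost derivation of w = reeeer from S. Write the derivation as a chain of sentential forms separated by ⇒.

S ⇒ rU   [S ::= r U]
rU ⇒ reeD   [U ::= e e D]
reeD ⇒ reeDU   [D ::= D U]
reeDU ⇒ reeeSU   [D ::= e S]
reeeSU ⇒ reeeeU   [S ::= e]
reeeeU ⇒ reeeer   [U ::= r]

S ⇒ rU ⇒ reeD ⇒ reeDU ⇒ reeeSU ⇒ reeeeU ⇒ reeeer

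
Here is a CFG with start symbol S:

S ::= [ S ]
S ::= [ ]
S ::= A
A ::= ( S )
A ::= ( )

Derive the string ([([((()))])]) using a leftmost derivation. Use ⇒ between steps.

S⇒A⇒(S)⇒([S])⇒([A])⇒([(S)])⇒([([S])])⇒([([A])])⇒([([(S)])])⇒([([(A)])])⇒([([((S))])])⇒([([((A))])])⇒([([((()))])])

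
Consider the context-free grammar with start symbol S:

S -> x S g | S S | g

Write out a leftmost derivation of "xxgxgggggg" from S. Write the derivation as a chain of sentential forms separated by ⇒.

S ⇒ xSg ⇒ xxSgg ⇒ xxSSgg ⇒ xxgSgg ⇒ xxgxSggg ⇒ xxgxSSggg ⇒ xxgxSSSggg ⇒ xxgxgSSggg ⇒ xxgxggSggg ⇒ xxgxgggggg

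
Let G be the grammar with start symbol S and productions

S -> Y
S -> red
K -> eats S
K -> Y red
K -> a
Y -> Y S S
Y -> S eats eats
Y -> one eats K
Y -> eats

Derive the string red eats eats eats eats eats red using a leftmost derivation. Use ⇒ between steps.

S ⇒ Y ⇒ Y S S ⇒ S eats eats S S ⇒ Y eats eats S S ⇒ S eats eats eats eats S S ⇒ red eats eats eats eats S S ⇒ red eats eats eats eats Y S ⇒ red eats eats eats eats eats S ⇒ red eats eats eats eats eats red

S ⇒ Y   [S -> Y]
Y ⇒ Y S S   [Y -> Y S S]
Y S S ⇒ S eats eats S S   [Y -> S eats eats]
S eats eats S S ⇒ Y eats eats S S   [S -> Y]
Y eats eats S S ⇒ S eats eats eats eats S S   [Y -> S eats eats]
S eats eats eats eats S S ⇒ red eats eats eats eats S S   [S -> red]
red eats eats eats eats S S ⇒ red eats eats eats eats Y S   [S -> Y]
red eats eats eats eats Y S ⇒ red eats eats eats eats eats S   [Y -> eats]
red eats eats eats eats eats S ⇒ red eats eats eats eats eats red   [S -> red]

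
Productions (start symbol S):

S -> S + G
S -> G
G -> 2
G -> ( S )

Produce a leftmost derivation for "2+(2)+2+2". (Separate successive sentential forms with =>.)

S => S+G => S+G+G => S+G+G+G => G+G+G+G => 2+G+G+G => 2+(S)+G+G => 2+(G)+G+G => 2+(2)+G+G => 2+(2)+2+G => 2+(2)+2+2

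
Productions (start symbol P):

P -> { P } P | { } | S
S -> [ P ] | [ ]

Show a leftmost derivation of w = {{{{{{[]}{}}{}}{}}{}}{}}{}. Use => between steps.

P => {P}P   [P -> { P } P]
{P}P => {{P}P}P   [P -> { P } P]
{{P}P}P => {{{P}P}P}P   [P -> { P } P]
{{{P}P}P}P => {{{{P}P}P}P}P   [P -> { P } P]
{{{{P}P}P}P}P => {{{{{P}P}P}P}P}P   [P -> { P } P]
{{{{{P}P}P}P}P}P => {{{{{{P}P}P}P}P}P}P   [P -> { P } P]
{{{{{{P}P}P}P}P}P}P => {{{{{{S}P}P}P}P}P}P   [P -> S]
{{{{{{S}P}P}P}P}P}P => {{{{{{[]}P}P}P}P}P}P   [S -> [ ]]
{{{{{{[]}P}P}P}P}P}P => {{{{{{[]}{}}P}P}P}P}P   [P -> { }]
{{{{{{[]}{}}P}P}P}P}P => {{{{{{[]}{}}{}}P}P}P}P   [P -> { }]
{{{{{{[]}{}}{}}P}P}P}P => {{{{{{[]}{}}{}}{}}P}P}P   [P -> { }]
{{{{{{[]}{}}{}}{}}P}P}P => {{{{{{[]}{}}{}}{}}{}}P}P   [P -> { }]
{{{{{{[]}{}}{}}{}}{}}P}P => {{{{{{[]}{}}{}}{}}{}}{}}P   [P -> { }]
{{{{{{[]}{}}{}}{}}{}}{}}P => {{{{{{[]}{}}{}}{}}{}}{}}{}   [P -> { }]

P => {P}P => {{P}P}P => {{{P}P}P}P => {{{{P}P}P}P}P => {{{{{P}P}P}P}P}P => {{{{{{P}P}P}P}P}P}P => {{{{{{S}P}P}P}P}P}P => {{{{{{[]}P}P}P}P}P}P => {{{{{{[]}{}}P}P}P}P}P => {{{{{{[]}{}}{}}P}P}P}P => {{{{{{[]}{}}{}}{}}P}P}P => {{{{{{[]}{}}{}}{}}{}}P}P => {{{{{{[]}{}}{}}{}}{}}{}}P => {{{{{{[]}{}}{}}{}}{}}{}}{}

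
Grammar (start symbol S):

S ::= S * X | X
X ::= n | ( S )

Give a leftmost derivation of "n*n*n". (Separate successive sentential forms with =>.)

S=>S*X=>S*X*X=>X*X*X=>n*X*X=>n*n*X=>n*n*n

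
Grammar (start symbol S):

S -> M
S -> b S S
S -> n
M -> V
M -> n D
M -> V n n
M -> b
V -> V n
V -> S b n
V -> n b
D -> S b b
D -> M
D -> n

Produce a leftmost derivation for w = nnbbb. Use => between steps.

S => M => nD => nM => nnD => nnSbb => nnMbb => nnbbb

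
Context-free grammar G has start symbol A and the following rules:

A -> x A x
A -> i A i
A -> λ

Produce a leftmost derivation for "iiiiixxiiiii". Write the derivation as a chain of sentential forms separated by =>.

A => iAi => iiAii => iiiAiii => iiiiAiiii => iiiiiAiiiii => iiiiixAxiiiii => iiiiixxiiiii

A => iAi   [A -> i A i]
iAi => iiAii   [A -> i A i]
iiAii => iiiAiii   [A -> i A i]
iiiAiii => iiiiAiiii   [A -> i A i]
iiiiAiiii => iiiiiAiiiii   [A -> i A i]
iiiiiAiiiii => iiiiixAxiiiii   [A -> x A x]
iiiiixAxiiiii => iiiiixxiiiii   [A -> λ]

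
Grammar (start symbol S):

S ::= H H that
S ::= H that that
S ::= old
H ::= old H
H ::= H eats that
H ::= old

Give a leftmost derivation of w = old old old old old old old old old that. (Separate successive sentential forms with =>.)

S => H H that   [S ::= H H that]
H H that => old H H that   [H ::= old H]
old H H that => old old H H that   [H ::= old H]
old old H H that => old old old H H that   [H ::= old H]
old old old H H that => old old old old H H that   [H ::= old H]
old old old old H H that => old old old old old H H that   [H ::= old H]
old old old old old H H that => old old old old old old H H that   [H ::= old H]
old old old old old old H H that => old old old old old old old H H that   [H ::= old H]
old old old old old old old H H that => old old old old old old old old H that   [H ::= old]
old old old old old old old old H that => old old old old old old old old old that   [H ::= old]

S => H H that => old H H that => old old H H that => old old old H H that => old old old old H H that => old old old old old H H that => old old old old old old H H that => old old old old old old old H H that => old old old old old old old old H that => old old old old old old old old old that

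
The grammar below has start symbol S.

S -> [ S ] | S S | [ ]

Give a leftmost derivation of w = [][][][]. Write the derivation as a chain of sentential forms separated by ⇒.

S ⇒ SS   [S -> S S]
SS ⇒ []S   [S -> [ ]]
[]S ⇒ []SS   [S -> S S]
[]SS ⇒ []SSS   [S -> S S]
[]SSS ⇒ [][]SS   [S -> [ ]]
[][]SS ⇒ [][][]S   [S -> [ ]]
[][][]S ⇒ [][][][]   [S -> [ ]]

S ⇒ SS ⇒ []S ⇒ []SS ⇒ []SSS ⇒ [][]SS ⇒ [][][]S ⇒ [][][][]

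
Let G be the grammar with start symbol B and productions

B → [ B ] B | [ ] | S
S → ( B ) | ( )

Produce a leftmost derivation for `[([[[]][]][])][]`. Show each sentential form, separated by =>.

B => [B]B   [B → [ B ] B]
[B]B => [S]B   [B → S]
[S]B => [(B)]B   [S → ( B )]
[(B)]B => [([B]B)]B   [B → [ B ] B]
[([B]B)]B => [([[B]B]B)]B   [B → [ B ] B]
[([[B]B]B)]B => [([[[]]B]B)]B   [B → [ ]]
[([[[]]B]B)]B => [([[[]][]]B)]B   [B → [ ]]
[([[[]][]]B)]B => [([[[]][]][])]B   [B → [ ]]
[([[[]][]][])]B => [([[[]][]][])][]   [B → [ ]]

B => [B]B => [S]B => [(B)]B => [([B]B)]B => [([[B]B]B)]B => [([[[]]B]B)]B => [([[[]][]]B)]B => [([[[]][]][])]B => [([[[]][]][])][]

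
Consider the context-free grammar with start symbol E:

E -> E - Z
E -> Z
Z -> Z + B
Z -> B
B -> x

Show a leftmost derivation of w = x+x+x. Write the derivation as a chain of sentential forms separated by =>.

E => Z => Z+B => Z+B+B => B+B+B => x+B+B => x+x+B => x+x+x

E => Z   [E -> Z]
Z => Z+B   [Z -> Z + B]
Z+B => Z+B+B   [Z -> Z + B]
Z+B+B => B+B+B   [Z -> B]
B+B+B => x+B+B   [B -> x]
x+B+B => x+x+B   [B -> x]
x+x+B => x+x+x   [B -> x]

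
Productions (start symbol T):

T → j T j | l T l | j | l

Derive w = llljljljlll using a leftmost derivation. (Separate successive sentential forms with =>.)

T => lTl => llTll => lllTlll => llljTjlll => llljlTljlll => llljljljlll

T => lTl   [T → l T l]
lTl => llTll   [T → l T l]
llTll => lllTlll   [T → l T l]
lllTlll => llljTjlll   [T → j T j]
llljTjlll => llljlTljlll   [T → l T l]
llljlTljlll => llljljljlll   [T → j]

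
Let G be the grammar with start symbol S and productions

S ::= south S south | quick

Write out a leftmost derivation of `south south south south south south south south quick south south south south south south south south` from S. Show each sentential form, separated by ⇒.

S ⇒ south S south ⇒ south south S south south ⇒ south south south S south south south ⇒ south south south south S south south south south ⇒ south south south south south S south south south south south ⇒ south south south south south south S south south south south south south ⇒ south south south south south south south S south south south south south south south ⇒ south south south south south south south south S south south south south south south south south ⇒ south south south south south south south south quick south south south south south south south south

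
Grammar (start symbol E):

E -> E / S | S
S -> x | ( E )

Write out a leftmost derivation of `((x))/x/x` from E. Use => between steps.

E=>E/S=>E/S/S=>S/S/S=>(E)/S/S=>(S)/S/S=>((E))/S/S=>((S))/S/S=>((x))/S/S=>((x))/x/S=>((x))/x/x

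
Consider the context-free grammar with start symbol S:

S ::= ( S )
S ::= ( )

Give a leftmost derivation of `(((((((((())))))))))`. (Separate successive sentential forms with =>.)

S=>(S)=>((S))=>(((S)))=>((((S))))=>(((((S)))))=>((((((S))))))=>(((((((S)))))))=>((((((((S))))))))=>(((((((((S)))))))))=>(((((((((())))))))))

S => (S)   [S ::= ( S )]
(S) => ((S))   [S ::= ( S )]
((S)) => (((S)))   [S ::= ( S )]
(((S))) => ((((S))))   [S ::= ( S )]
((((S)))) => (((((S)))))   [S ::= ( S )]
(((((S))))) => ((((((S))))))   [S ::= ( S )]
((((((S)))))) => (((((((S)))))))   [S ::= ( S )]
(((((((S))))))) => ((((((((S))))))))   [S ::= ( S )]
((((((((S)))))))) => (((((((((S)))))))))   [S ::= ( S )]
(((((((((S))))))))) => (((((((((())))))))))   [S ::= ( )]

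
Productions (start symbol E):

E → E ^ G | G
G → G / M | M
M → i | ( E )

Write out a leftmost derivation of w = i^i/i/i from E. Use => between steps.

E => E^G => G^G => M^G => i^G => i^G/M => i^G/M/M => i^M/M/M => i^i/M/M => i^i/i/M => i^i/i/i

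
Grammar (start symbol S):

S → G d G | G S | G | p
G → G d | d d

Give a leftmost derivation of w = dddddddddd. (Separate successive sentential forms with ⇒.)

S ⇒ GS ⇒ GdS ⇒ GddS ⇒ GdddS ⇒ dddddS ⇒ dddddGS ⇒ dddddGdS ⇒ ddddddddS ⇒ ddddddddG ⇒ dddddddddd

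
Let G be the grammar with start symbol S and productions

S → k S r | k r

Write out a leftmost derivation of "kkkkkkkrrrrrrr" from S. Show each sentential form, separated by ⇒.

S ⇒ kSr   [S → k S r]
kSr ⇒ kkSrr   [S → k S r]
kkSrr ⇒ kkkSrrr   [S → k S r]
kkkSrrr ⇒ kkkkSrrrr   [S → k S r]
kkkkSrrrr ⇒ kkkkkSrrrrr   [S → k S r]
kkkkkSrrrrr ⇒ kkkkkkSrrrrrr   [S → k S r]
kkkkkkSrrrrrr ⇒ kkkkkkkrrrrrrr   [S → k r]

S ⇒ kSr ⇒ kkSrr ⇒ kkkSrrr ⇒ kkkkSrrrr ⇒ kkkkkSrrrrr ⇒ kkkkkkSrrrrrr ⇒ kkkkkkkrrrrrrr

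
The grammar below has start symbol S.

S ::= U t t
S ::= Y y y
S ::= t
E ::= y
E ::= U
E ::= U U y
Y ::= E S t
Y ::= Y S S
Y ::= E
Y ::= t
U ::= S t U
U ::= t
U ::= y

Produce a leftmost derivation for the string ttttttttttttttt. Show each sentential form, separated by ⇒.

S⇒Utt⇒StUtt⇒UtttUtt⇒ttttUtt⇒ttttStUtt⇒ttttUtttUtt⇒ttttStUtttUtt⇒ttttUtttUtttUtt⇒ttttttttUtttUtt⇒ttttttttttttUtt⇒ttttttttttttttt

S ⇒ Utt   [S ::= U t t]
Utt ⇒ StUtt   [U ::= S t U]
StUtt ⇒ UtttUtt   [S ::= U t t]
UtttUtt ⇒ ttttUtt   [U ::= t]
ttttUtt ⇒ ttttStUtt   [U ::= S t U]
ttttStUtt ⇒ ttttUtttUtt   [S ::= U t t]
ttttUtttUtt ⇒ ttttStUtttUtt   [U ::= S t U]
ttttStUtttUtt ⇒ ttttUtttUtttUtt   [S ::= U t t]
ttttUtttUtttUtt ⇒ ttttttttUtttUtt   [U ::= t]
ttttttttUtttUtt ⇒ ttttttttttttUtt   [U ::= t]
ttttttttttttUtt ⇒ ttttttttttttttt   [U ::= t]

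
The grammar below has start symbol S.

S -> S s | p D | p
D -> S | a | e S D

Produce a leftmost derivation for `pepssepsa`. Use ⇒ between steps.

S ⇒ pD ⇒ peSD ⇒ peSsD ⇒ peSssD ⇒ pepssD ⇒ pepsseSD ⇒ pepsseSsD ⇒ pepssepsD ⇒ pepssepsa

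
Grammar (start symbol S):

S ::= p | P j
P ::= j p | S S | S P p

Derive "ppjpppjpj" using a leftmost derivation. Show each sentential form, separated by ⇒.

S ⇒ Pj ⇒ SSj ⇒ PjSj ⇒ SPpjSj ⇒ pPpjSj ⇒ pSPppjSj ⇒ ppPppjSj ⇒ ppjpppjSj ⇒ ppjpppjpj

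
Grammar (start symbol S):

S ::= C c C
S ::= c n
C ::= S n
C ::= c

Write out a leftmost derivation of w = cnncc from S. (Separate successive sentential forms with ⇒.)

S ⇒ CcC ⇒ SncC ⇒ cnncC ⇒ cnncc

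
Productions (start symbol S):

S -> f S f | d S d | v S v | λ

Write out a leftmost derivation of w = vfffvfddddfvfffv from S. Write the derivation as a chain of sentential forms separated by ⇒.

S⇒vSv⇒vfSfv⇒vffSffv⇒vfffSfffv⇒vfffvSvfffv⇒vfffvfSfvfffv⇒vfffvfdSdfvfffv⇒vfffvfddSddfvfffv⇒vfffvfddddfvfffv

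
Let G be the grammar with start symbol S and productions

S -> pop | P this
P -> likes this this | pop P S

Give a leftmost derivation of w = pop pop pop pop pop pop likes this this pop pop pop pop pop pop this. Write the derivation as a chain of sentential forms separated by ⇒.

S ⇒ P this ⇒ pop P S this ⇒ pop pop P S S this ⇒ pop pop pop P S S S this ⇒ pop pop pop pop P S S S S this ⇒ pop pop pop pop pop P S S S S S this ⇒ pop pop pop pop pop pop P S S S S S S this ⇒ pop pop pop pop pop pop likes this this S S S S S S this ⇒ pop pop pop pop pop pop likes this this pop S S S S S this ⇒ pop pop pop pop pop pop likes this this pop pop S S S S this ⇒ pop pop pop pop pop pop likes this this pop pop pop S S S this ⇒ pop pop pop pop pop pop likes this this pop pop pop pop S S this ⇒ pop pop pop pop pop pop likes this this pop pop pop pop pop S this ⇒ pop pop pop pop pop pop likes this this pop pop pop pop pop pop this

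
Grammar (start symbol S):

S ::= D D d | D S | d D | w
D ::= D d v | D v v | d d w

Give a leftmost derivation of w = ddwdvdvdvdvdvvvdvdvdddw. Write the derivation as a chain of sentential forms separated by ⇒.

S ⇒ DS   [S ::= D S]
DS ⇒ DdvS   [D ::= D d v]
DdvS ⇒ DdvdvS   [D ::= D d v]
DdvdvS ⇒ DvvdvdvS   [D ::= D v v]
DvvdvdvS ⇒ DdvvvdvdvS   [D ::= D d v]
DdvvvdvdvS ⇒ DdvdvvvdvdvS   [D ::= D d v]
DdvdvvvdvdvS ⇒ DdvdvdvvvdvdvS   [D ::= D d v]
DdvdvdvvvdvdvS ⇒ DdvdvdvdvvvdvdvS   [D ::= D d v]
DdvdvdvdvvvdvdvS ⇒ DdvdvdvdvdvvvdvdvS   [D ::= D d v]
DdvdvdvdvdvvvdvdvS ⇒ ddwdvdvdvdvdvvvdvdvS   [D ::= d d w]
ddwdvdvdvdvdvvvdvdvS ⇒ ddwdvdvdvdvdvvvdvdvdD   [S ::= d D]
ddwdvdvdvdvdvvvdvdvdD ⇒ ddwdvdvdvdvdvvvdvdvdddw   [D ::= d d w]

S⇒DS⇒DdvS⇒DdvdvS⇒DvvdvdvS⇒DdvvvdvdvS⇒DdvdvvvdvdvS⇒DdvdvdvvvdvdvS⇒DdvdvdvdvvvdvdvS⇒DdvdvdvdvdvvvdvdvS⇒ddwdvdvdvdvdvvvdvdvS⇒ddwdvdvdvdvdvvvdvdvdD⇒ddwdvdvdvdvdvvvdvdvdddw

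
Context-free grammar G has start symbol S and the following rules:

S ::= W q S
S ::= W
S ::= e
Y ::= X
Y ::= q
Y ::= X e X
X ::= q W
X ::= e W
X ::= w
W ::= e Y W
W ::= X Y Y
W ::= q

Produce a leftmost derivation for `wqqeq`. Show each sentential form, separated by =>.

S=>W=>XYY=>wYY=>wXY=>wqWY=>wqqY=>wqqX=>wqqeW=>wqqeq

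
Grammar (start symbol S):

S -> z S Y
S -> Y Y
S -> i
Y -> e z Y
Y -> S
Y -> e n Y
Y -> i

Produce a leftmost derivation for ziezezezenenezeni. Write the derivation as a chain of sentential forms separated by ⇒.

S ⇒ zSY ⇒ ziY ⇒ ziezY ⇒ ziezezY ⇒ ziezezezY ⇒ ziezezezenY ⇒ ziezezezenenY ⇒ ziezezezenenezY ⇒ ziezezezenenezenY ⇒ ziezezezenenezeni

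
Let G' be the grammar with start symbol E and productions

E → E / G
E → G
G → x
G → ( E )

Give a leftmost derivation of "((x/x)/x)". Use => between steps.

E => G   [E → G]
G => (E)   [G → ( E )]
(E) => (E/G)   [E → E / G]
(E/G) => (G/G)   [E → G]
(G/G) => ((E)/G)   [G → ( E )]
((E)/G) => ((E/G)/G)   [E → E / G]
((E/G)/G) => ((G/G)/G)   [E → G]
((G/G)/G) => ((x/G)/G)   [G → x]
((x/G)/G) => ((x/x)/G)   [G → x]
((x/x)/G) => ((x/x)/x)   [G → x]

E=>G=>(E)=>(E/G)=>(G/G)=>((E)/G)=>((E/G)/G)=>((G/G)/G)=>((x/G)/G)=>((x/x)/G)=>((x/x)/x)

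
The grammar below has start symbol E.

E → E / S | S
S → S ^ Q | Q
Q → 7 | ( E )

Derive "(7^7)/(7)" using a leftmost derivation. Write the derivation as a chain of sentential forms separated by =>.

E=>E/S=>S/S=>Q/S=>(E)/S=>(S)/S=>(S^Q)/S=>(Q^Q)/S=>(7^Q)/S=>(7^7)/S=>(7^7)/Q=>(7^7)/(E)=>(7^7)/(S)=>(7^7)/(Q)=>(7^7)/(7)

E => E/S   [E → E / S]
E/S => S/S   [E → S]
S/S => Q/S   [S → Q]
Q/S => (E)/S   [Q → ( E )]
(E)/S => (S)/S   [E → S]
(S)/S => (S^Q)/S   [S → S ^ Q]
(S^Q)/S => (Q^Q)/S   [S → Q]
(Q^Q)/S => (7^Q)/S   [Q → 7]
(7^Q)/S => (7^7)/S   [Q → 7]
(7^7)/S => (7^7)/Q   [S → Q]
(7^7)/Q => (7^7)/(E)   [Q → ( E )]
(7^7)/(E) => (7^7)/(S)   [E → S]
(7^7)/(S) => (7^7)/(Q)   [S → Q]
(7^7)/(Q) => (7^7)/(7)   [Q → 7]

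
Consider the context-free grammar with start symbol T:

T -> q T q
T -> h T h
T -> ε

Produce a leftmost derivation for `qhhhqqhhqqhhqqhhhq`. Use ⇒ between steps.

T ⇒ qTq   [T -> q T q]
qTq ⇒ qhThq   [T -> h T h]
qhThq ⇒ qhhThhq   [T -> h T h]
qhhThhq ⇒ qhhhThhhq   [T -> h T h]
qhhhThhhq ⇒ qhhhqTqhhhq   [T -> q T q]
qhhhqTqhhhq ⇒ qhhhqqTqqhhhq   [T -> q T q]
qhhhqqTqqhhhq ⇒ qhhhqqhThqqhhhq   [T -> h T h]
qhhhqqhThqqhhhq ⇒ qhhhqqhhThhqqhhhq   [T -> h T h]
qhhhqqhhThhqqhhhq ⇒ qhhhqqhhqTqhhqqhhhq   [T -> q T q]
qhhhqqhhqTqhhqqhhhq ⇒ qhhhqqhhqqhhqqhhhq   [T -> ε]

T ⇒ qTq ⇒ qhThq ⇒ qhhThhq ⇒ qhhhThhhq ⇒ qhhhqTqhhhq ⇒ qhhhqqTqqhhhq ⇒ qhhhqqhThqqhhhq ⇒ qhhhqqhhThhqqhhhq ⇒ qhhhqqhhqTqhhqqhhhq ⇒ qhhhqqhhqqhhqqhhhq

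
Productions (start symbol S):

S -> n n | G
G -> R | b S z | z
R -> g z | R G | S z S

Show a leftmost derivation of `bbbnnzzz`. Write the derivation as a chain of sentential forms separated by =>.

S => G   [S -> G]
G => bSz   [G -> b S z]
bSz => bGz   [S -> G]
bGz => bbSzz   [G -> b S z]
bbSzz => bbGzz   [S -> G]
bbGzz => bbbSzzz   [G -> b S z]
bbbSzzz => bbbnnzzz   [S -> n n]

S => G => bSz => bGz => bbSzz => bbGzz => bbbSzzz => bbbnnzzz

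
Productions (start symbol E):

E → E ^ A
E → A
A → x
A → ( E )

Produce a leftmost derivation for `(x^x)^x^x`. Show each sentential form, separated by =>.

E => E^A => E^A^A => A^A^A => (E)^A^A => (E^A)^A^A => (A^A)^A^A => (x^A)^A^A => (x^x)^A^A => (x^x)^x^A => (x^x)^x^x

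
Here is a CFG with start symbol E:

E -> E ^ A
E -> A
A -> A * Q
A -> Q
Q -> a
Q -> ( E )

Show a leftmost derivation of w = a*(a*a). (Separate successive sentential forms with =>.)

E => A => A*Q => Q*Q => a*Q => a*(E) => a*(A) => a*(A*Q) => a*(Q*Q) => a*(a*Q) => a*(a*a)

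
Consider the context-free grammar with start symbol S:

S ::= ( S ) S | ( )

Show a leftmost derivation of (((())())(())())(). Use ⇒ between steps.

S ⇒ (S)S ⇒ ((S)S)S ⇒ (((S)S)S)S ⇒ (((())S)S)S ⇒ (((())())S)S ⇒ (((())())(S)S)S ⇒ (((())())(())S)S ⇒ (((())())(())())S ⇒ (((())())(())())()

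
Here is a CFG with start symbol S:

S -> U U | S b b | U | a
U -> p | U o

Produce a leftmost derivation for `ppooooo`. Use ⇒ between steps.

S ⇒ UU   [S -> U U]
UU ⇒ pU   [U -> p]
pU ⇒ pUo   [U -> U o]
pUo ⇒ pUoo   [U -> U o]
pUoo ⇒ pUooo   [U -> U o]
pUooo ⇒ pUoooo   [U -> U o]
pUoooo ⇒ pUooooo   [U -> U o]
pUooooo ⇒ ppooooo   [U -> p]

S⇒UU⇒pU⇒pUo⇒pUoo⇒pUooo⇒pUoooo⇒pUooooo⇒ppooooo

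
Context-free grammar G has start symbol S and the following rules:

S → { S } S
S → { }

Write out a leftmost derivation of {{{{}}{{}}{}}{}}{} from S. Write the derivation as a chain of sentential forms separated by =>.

S => {S}S => {{S}S}S => {{{S}S}S}S => {{{{}}S}S}S => {{{{}}{S}S}S}S => {{{{}}{{}}S}S}S => {{{{}}{{}}{}}S}S => {{{{}}{{}}{}}{}}S => {{{{}}{{}}{}}{}}{}

S => {S}S   [S → { S } S]
{S}S => {{S}S}S   [S → { S } S]
{{S}S}S => {{{S}S}S}S   [S → { S } S]
{{{S}S}S}S => {{{{}}S}S}S   [S → { }]
{{{{}}S}S}S => {{{{}}{S}S}S}S   [S → { S } S]
{{{{}}{S}S}S}S => {{{{}}{{}}S}S}S   [S → { }]
{{{{}}{{}}S}S}S => {{{{}}{{}}{}}S}S   [S → { }]
{{{{}}{{}}{}}S}S => {{{{}}{{}}{}}{}}S   [S → { }]
{{{{}}{{}}{}}{}}S => {{{{}}{{}}{}}{}}{}   [S → { }]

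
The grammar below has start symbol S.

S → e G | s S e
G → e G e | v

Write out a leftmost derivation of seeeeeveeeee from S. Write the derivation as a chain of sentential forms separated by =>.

S=>sSe=>seGe=>seeGee=>seeeGeee=>seeeeGeeee=>seeeeeGeeeee=>seeeeeveeeee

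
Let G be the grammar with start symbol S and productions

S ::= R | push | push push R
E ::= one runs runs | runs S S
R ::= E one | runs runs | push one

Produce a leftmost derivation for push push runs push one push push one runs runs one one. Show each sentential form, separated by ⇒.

S ⇒ push push R ⇒ push push E one ⇒ push push runs S S one ⇒ push push runs R S one ⇒ push push runs push one S one ⇒ push push runs push one push push R one ⇒ push push runs push one push push E one one ⇒ push push runs push one push push one runs runs one one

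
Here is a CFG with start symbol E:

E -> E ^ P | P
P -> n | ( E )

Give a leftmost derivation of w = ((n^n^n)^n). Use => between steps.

E=>P=>(E)=>(E^P)=>(P^P)=>((E)^P)=>((E^P)^P)=>((E^P^P)^P)=>((P^P^P)^P)=>((n^P^P)^P)=>((n^n^P)^P)=>((n^n^n)^P)=>((n^n^n)^n)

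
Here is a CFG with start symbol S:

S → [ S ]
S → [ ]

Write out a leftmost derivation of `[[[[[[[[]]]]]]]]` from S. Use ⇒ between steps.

S ⇒ [S] ⇒ [[S]] ⇒ [[[S]]] ⇒ [[[[S]]]] ⇒ [[[[[S]]]]] ⇒ [[[[[[S]]]]]] ⇒ [[[[[[[S]]]]]]] ⇒ [[[[[[[[]]]]]]]]

S ⇒ [S]   [S → [ S ]]
[S] ⇒ [[S]]   [S → [ S ]]
[[S]] ⇒ [[[S]]]   [S → [ S ]]
[[[S]]] ⇒ [[[[S]]]]   [S → [ S ]]
[[[[S]]]] ⇒ [[[[[S]]]]]   [S → [ S ]]
[[[[[S]]]]] ⇒ [[[[[[S]]]]]]   [S → [ S ]]
[[[[[[S]]]]]] ⇒ [[[[[[[S]]]]]]]   [S → [ S ]]
[[[[[[[S]]]]]]] ⇒ [[[[[[[[]]]]]]]]   [S → [ ]]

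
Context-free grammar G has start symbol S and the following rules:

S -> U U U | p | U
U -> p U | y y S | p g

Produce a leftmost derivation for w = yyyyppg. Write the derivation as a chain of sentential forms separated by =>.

S => U   [S -> U]
U => yyS   [U -> y y S]
yyS => yyU   [S -> U]
yyU => yyyyS   [U -> y y S]
yyyyS => yyyyU   [S -> U]
yyyyU => yyyypU   [U -> p U]
yyyypU => yyyyppg   [U -> p g]

S => U => yyS => yyU => yyyyS => yyyyU => yyyypU => yyyyppg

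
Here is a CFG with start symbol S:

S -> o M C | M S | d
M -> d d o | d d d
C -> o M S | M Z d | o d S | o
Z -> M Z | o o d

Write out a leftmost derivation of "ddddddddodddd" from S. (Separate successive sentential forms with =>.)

S => MS => dddS => dddMS => ddddddS => ddddddMS => ddddddddoS => ddddddddoMS => ddddddddodddS => ddddddddodddd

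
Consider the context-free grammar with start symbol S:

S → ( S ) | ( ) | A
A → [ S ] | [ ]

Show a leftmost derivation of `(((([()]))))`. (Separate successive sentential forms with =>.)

S=>(S)=>((S))=>(((S)))=>((((S))))=>((((A))))=>(((([S]))))=>(((([()]))))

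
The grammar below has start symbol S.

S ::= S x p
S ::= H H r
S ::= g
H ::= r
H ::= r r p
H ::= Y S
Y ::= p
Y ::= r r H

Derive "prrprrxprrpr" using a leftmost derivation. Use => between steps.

S => HHr   [S ::= H H r]
HHr => YSHr   [H ::= Y S]
YSHr => pSHr   [Y ::= p]
pSHr => pSxpHr   [S ::= S x p]
pSxpHr => pHHrxpHr   [S ::= H H r]
pHHrxpHr => prrpHrxpHr   [H ::= r r p]
prrpHrxpHr => prrprrxpHr   [H ::= r]
prrprrxpHr => prrprrxprrpr   [H ::= r r p]

S => HHr => YSHr => pSHr => pSxpHr => pHHrxpHr => prrpHrxpHr => prrprrxpHr => prrprrxprrpr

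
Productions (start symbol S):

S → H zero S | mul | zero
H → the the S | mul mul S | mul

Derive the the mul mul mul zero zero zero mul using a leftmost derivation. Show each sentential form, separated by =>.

S => H zero S => the the S zero S => the the H zero S zero S => the the mul mul S zero S zero S => the the mul mul mul zero S zero S => the the mul mul mul zero zero zero S => the the mul mul mul zero zero zero mul

S => H zero S   [S → H zero S]
H zero S => the the S zero S   [H → the the S]
the the S zero S => the the H zero S zero S   [S → H zero S]
the the H zero S zero S => the the mul mul S zero S zero S   [H → mul mul S]
the the mul mul S zero S zero S => the the mul mul mul zero S zero S   [S → mul]
the the mul mul mul zero S zero S => the the mul mul mul zero zero zero S   [S → zero]
the the mul mul mul zero zero zero S => the the mul mul mul zero zero zero mul   [S → mul]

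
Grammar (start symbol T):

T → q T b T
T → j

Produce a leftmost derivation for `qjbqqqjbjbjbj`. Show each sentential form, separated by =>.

T => qTbT   [T → q T b T]
qTbT => qjbT   [T → j]
qjbT => qjbqTbT   [T → q T b T]
qjbqTbT => qjbqqTbTbT   [T → q T b T]
qjbqqTbTbT => qjbqqqTbTbTbT   [T → q T b T]
qjbqqqTbTbTbT => qjbqqqjbTbTbT   [T → j]
qjbqqqjbTbTbT => qjbqqqjbjbTbT   [T → j]
qjbqqqjbjbTbT => qjbqqqjbjbjbT   [T → j]
qjbqqqjbjbjbT => qjbqqqjbjbjbj   [T → j]

T => qTbT => qjbT => qjbqTbT => qjbqqTbTbT => qjbqqqTbTbTbT => qjbqqqjbTbTbT => qjbqqqjbjbTbT => qjbqqqjbjbjbT => qjbqqqjbjbjbj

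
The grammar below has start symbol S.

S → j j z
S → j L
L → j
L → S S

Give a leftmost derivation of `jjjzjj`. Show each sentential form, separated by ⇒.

S ⇒ jL ⇒ jSS ⇒ jjjzS ⇒ jjjzjL ⇒ jjjzjj

S ⇒ jL   [S → j L]
jL ⇒ jSS   [L → S S]
jSS ⇒ jjjzS   [S → j j z]
jjjzS ⇒ jjjzjL   [S → j L]
jjjzjL ⇒ jjjzjj   [L → j]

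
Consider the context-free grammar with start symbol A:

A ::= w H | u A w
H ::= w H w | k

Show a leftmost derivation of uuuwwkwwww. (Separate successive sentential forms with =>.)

A=>uAw=>uuAww=>uuuAwww=>uuuwHwww=>uuuwwHwwww=>uuuwwkwwww

A => uAw   [A ::= u A w]
uAw => uuAww   [A ::= u A w]
uuAww => uuuAwww   [A ::= u A w]
uuuAwww => uuuwHwww   [A ::= w H]
uuuwHwww => uuuwwHwwww   [H ::= w H w]
uuuwwHwwww => uuuwwkwwww   [H ::= k]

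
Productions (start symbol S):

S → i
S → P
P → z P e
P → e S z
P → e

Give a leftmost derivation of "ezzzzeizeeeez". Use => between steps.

S => P   [S → P]
P => eSz   [P → e S z]
eSz => ePz   [S → P]
ePz => ezPez   [P → z P e]
ezPez => ezzPeez   [P → z P e]
ezzPeez => ezzzPeeez   [P → z P e]
ezzzPeeez => ezzzzPeeeez   [P → z P e]
ezzzzPeeeez => ezzzzeSzeeeez   [P → e S z]
ezzzzeSzeeeez => ezzzzeizeeeez   [S → i]

S => P => eSz => ePz => ezPez => ezzPeez => ezzzPeeez => ezzzzPeeeez => ezzzzeSzeeeez => ezzzzeizeeeez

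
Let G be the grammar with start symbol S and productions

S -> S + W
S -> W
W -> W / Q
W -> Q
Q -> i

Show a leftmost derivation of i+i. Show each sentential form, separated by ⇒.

S ⇒ S+W   [S -> S + W]
S+W ⇒ W+W   [S -> W]
W+W ⇒ Q+W   [W -> Q]
Q+W ⇒ i+W   [Q -> i]
i+W ⇒ i+Q   [W -> Q]
i+Q ⇒ i+i   [Q -> i]

S⇒S+W⇒W+W⇒Q+W⇒i+W⇒i+Q⇒i+i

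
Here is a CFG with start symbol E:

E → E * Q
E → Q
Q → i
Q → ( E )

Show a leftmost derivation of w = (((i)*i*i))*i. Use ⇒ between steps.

E⇒E*Q⇒Q*Q⇒(E)*Q⇒(Q)*Q⇒((E))*Q⇒((E*Q))*Q⇒((E*Q*Q))*Q⇒((Q*Q*Q))*Q⇒(((E)*Q*Q))*Q⇒(((Q)*Q*Q))*Q⇒(((i)*Q*Q))*Q⇒(((i)*i*Q))*Q⇒(((i)*i*i))*Q⇒(((i)*i*i))*i

E ⇒ E*Q   [E → E * Q]
E*Q ⇒ Q*Q   [E → Q]
Q*Q ⇒ (E)*Q   [Q → ( E )]
(E)*Q ⇒ (Q)*Q   [E → Q]
(Q)*Q ⇒ ((E))*Q   [Q → ( E )]
((E))*Q ⇒ ((E*Q))*Q   [E → E * Q]
((E*Q))*Q ⇒ ((E*Q*Q))*Q   [E → E * Q]
((E*Q*Q))*Q ⇒ ((Q*Q*Q))*Q   [E → Q]
((Q*Q*Q))*Q ⇒ (((E)*Q*Q))*Q   [Q → ( E )]
(((E)*Q*Q))*Q ⇒ (((Q)*Q*Q))*Q   [E → Q]
(((Q)*Q*Q))*Q ⇒ (((i)*Q*Q))*Q   [Q → i]
(((i)*Q*Q))*Q ⇒ (((i)*i*Q))*Q   [Q → i]
(((i)*i*Q))*Q ⇒ (((i)*i*i))*Q   [Q → i]
(((i)*i*i))*Q ⇒ (((i)*i*i))*i   [Q → i]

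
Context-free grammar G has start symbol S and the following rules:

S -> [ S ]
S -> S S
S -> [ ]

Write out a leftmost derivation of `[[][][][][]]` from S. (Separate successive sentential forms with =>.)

S=>[S]=>[SS]=>[SSS]=>[SSSS]=>[SSSSS]=>[[]SSSS]=>[[][]SSS]=>[[][][]SS]=>[[][][][]S]=>[[][][][][]]

S => [S]   [S -> [ S ]]
[S] => [SS]   [S -> S S]
[SS] => [SSS]   [S -> S S]
[SSS] => [SSSS]   [S -> S S]
[SSSS] => [SSSSS]   [S -> S S]
[SSSSS] => [[]SSSS]   [S -> [ ]]
[[]SSSS] => [[][]SSS]   [S -> [ ]]
[[][]SSS] => [[][][]SS]   [S -> [ ]]
[[][][]SS] => [[][][][]S]   [S -> [ ]]
[[][][][]S] => [[][][][][]]   [S -> [ ]]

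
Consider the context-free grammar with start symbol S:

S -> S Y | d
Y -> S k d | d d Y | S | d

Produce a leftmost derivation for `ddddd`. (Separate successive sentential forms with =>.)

S => SY => SYY => dYY => ddY => ddddY => ddddd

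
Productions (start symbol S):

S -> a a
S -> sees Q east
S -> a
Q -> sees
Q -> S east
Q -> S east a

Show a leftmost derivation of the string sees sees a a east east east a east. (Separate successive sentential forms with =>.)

S => sees Q east   [S -> sees Q east]
sees Q east => sees S east a east   [Q -> S east a]
sees S east a east => sees sees Q east east a east   [S -> sees Q east]
sees sees Q east east a east => sees sees S east east east a east   [Q -> S east]
sees sees S east east east a east => sees sees a a east east east a east   [S -> a a]

S => sees Q east => sees S east a east => sees sees Q east east a east => sees sees S east east east a east => sees sees a a east east east a east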